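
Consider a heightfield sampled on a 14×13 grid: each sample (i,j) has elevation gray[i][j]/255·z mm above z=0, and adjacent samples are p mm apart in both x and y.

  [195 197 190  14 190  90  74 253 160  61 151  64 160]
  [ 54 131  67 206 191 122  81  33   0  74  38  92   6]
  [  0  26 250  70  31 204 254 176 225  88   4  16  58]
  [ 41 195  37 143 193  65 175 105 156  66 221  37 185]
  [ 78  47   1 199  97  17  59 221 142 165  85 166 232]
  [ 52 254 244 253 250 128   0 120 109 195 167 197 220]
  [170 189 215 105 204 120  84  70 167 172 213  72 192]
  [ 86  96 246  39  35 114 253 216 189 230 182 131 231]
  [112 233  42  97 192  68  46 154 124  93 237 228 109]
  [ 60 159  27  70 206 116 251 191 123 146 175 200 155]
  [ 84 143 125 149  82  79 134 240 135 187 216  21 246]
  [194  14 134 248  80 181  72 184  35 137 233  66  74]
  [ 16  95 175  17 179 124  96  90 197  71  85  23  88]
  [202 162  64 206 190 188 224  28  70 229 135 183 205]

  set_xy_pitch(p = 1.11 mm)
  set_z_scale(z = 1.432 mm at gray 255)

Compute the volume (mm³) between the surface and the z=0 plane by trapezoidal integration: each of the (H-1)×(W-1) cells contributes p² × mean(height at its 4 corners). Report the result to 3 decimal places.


height_mm = gray/255 × 1.432; cell vol = 1.11² × mean(4 corners)
unit = 1.11² × 1.432 / (4×255) = 0.00172977 mm³ per gray-sum
row 0: Σ corner-gray over 12 cells = 5373  → 9.2941
row 1: Σ corner-gray over 12 cells = 4876  → 8.4344
row 2: Σ corner-gray over 12 cells = 5758  → 9.9600
row 3: Σ corner-gray over 12 cells = 5720  → 9.8943
row 4: Σ corner-gray over 12 cells = 6814  → 11.7867
row 5: Σ corner-gray over 12 cells = 7690  → 13.3019
row 6: Σ corner-gray over 12 cells = 7363  → 12.7363
row 7: Σ corner-gray over 12 cells = 7028  → 12.1568
row 8: Σ corner-gray over 12 cells = 6792  → 11.7486
row 9: Σ corner-gray over 12 cells = 6895  → 11.9268
row 10: Σ corner-gray over 12 cells = 6388  → 11.0498
row 11: Σ corner-gray over 12 cells = 5444  → 9.4169
row 12: Σ corner-gray over 12 cells = 6173  → 10.6779
Σ rows: total corner-gray = 82314  → 142.3844 mm³

142.384


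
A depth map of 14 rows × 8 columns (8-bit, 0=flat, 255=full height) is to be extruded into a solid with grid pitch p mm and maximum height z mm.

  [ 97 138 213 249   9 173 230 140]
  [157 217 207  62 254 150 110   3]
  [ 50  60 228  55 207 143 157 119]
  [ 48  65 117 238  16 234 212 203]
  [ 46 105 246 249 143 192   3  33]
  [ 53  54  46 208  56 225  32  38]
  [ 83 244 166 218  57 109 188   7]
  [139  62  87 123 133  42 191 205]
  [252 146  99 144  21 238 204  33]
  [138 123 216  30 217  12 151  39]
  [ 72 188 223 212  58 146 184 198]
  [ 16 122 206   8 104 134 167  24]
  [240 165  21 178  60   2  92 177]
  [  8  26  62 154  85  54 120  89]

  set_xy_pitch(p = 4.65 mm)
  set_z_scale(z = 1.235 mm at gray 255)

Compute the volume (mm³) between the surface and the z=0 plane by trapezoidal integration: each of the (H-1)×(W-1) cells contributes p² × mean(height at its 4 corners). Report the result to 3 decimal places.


height_mm = gray/255 × 1.235; cell vol = 4.65² × mean(4 corners)
unit = 4.65² × 1.235 / (4×255) = 0.0261802 mm³ per gray-sum
row 0: Σ corner-gray over 7 cells = 4421  → 115.7426
row 1: Σ corner-gray over 7 cells = 4029  → 105.4800
row 2: Σ corner-gray over 7 cells = 3884  → 101.6838
row 3: Σ corner-gray over 7 cells = 3970  → 103.9353
row 4: Σ corner-gray over 7 cells = 3288  → 86.0804
row 5: Σ corner-gray over 7 cells = 3387  → 88.6723
row 6: Σ corner-gray over 7 cells = 3674  → 96.1860
row 7: Σ corner-gray over 7 cells = 3609  → 94.4843
row 8: Σ corner-gray over 7 cells = 3664  → 95.9242
row 9: Σ corner-gray over 7 cells = 3967  → 103.8568
row 10: Σ corner-gray over 7 cells = 3814  → 99.8512
row 11: Σ corner-gray over 7 cells = 2975  → 77.8860
row 12: Σ corner-gray over 7 cells = 2552  → 66.8118
Σ rows: total corner-gray = 47234  → 1236.5948 mm³

1236.595


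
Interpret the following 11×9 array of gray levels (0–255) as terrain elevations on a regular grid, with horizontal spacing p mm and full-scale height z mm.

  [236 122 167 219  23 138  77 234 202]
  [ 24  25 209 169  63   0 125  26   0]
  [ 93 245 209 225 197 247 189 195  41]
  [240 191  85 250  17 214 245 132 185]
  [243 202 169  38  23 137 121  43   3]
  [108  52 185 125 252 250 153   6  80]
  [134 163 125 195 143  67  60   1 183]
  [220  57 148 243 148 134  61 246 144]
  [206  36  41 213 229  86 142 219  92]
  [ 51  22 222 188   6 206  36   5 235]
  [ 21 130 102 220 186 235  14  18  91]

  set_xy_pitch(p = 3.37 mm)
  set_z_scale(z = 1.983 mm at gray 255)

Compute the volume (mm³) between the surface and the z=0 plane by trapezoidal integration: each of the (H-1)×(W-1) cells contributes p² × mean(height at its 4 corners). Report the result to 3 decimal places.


height_mm = gray/255 × 1.983; cell vol = 3.37² × mean(4 corners)
unit = 3.37² × 1.983 / (4×255) = 0.0220791 mm³ per gray-sum
row 0: Σ corner-gray over 8 cells = 3656  → 80.7214
row 1: Σ corner-gray over 8 cells = 4406  → 97.2807
row 2: Σ corner-gray over 8 cells = 5841  → 128.9643
row 3: Σ corner-gray over 8 cells = 4405  → 97.2587
row 4: Σ corner-gray over 8 cells = 3946  → 87.1243
row 5: Σ corner-gray over 8 cells = 4059  → 89.6193
row 6: Σ corner-gray over 8 cells = 4263  → 94.1234
row 7: Σ corner-gray over 8 cells = 4668  → 103.0655
row 8: Σ corner-gray over 8 cells = 3886  → 85.7996
row 9: Σ corner-gray over 8 cells = 3578  → 78.9992
Σ rows: total corner-gray = 42708  → 942.9563 mm³

942.956


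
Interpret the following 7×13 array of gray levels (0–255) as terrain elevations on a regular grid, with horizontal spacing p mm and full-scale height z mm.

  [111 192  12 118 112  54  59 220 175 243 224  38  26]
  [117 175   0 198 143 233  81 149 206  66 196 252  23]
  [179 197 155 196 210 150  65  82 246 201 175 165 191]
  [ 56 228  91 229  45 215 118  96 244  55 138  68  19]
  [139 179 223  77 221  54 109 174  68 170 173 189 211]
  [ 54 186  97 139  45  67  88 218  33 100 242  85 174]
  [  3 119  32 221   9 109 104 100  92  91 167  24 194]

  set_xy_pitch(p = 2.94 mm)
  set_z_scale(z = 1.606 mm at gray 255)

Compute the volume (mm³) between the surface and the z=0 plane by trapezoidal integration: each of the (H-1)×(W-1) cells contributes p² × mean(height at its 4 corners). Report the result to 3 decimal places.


540.431

height_mm = gray/255 × 1.606; cell vol = 2.94² × mean(4 corners)
unit = 2.94² × 1.606 / (4×255) = 0.0136094 mm³ per gray-sum
row 0: Σ corner-gray over 12 cells = 6569  → 89.4004
row 1: Σ corner-gray over 12 cells = 7592  → 103.3228
row 2: Σ corner-gray over 12 cells = 7183  → 97.7566
row 3: Σ corner-gray over 12 cells = 6753  → 91.9045
row 4: Σ corner-gray over 12 cells = 6452  → 87.8081
row 5: Σ corner-gray over 12 cells = 5161  → 70.2383
Σ rows: total corner-gray = 39710  → 540.4306 mm³


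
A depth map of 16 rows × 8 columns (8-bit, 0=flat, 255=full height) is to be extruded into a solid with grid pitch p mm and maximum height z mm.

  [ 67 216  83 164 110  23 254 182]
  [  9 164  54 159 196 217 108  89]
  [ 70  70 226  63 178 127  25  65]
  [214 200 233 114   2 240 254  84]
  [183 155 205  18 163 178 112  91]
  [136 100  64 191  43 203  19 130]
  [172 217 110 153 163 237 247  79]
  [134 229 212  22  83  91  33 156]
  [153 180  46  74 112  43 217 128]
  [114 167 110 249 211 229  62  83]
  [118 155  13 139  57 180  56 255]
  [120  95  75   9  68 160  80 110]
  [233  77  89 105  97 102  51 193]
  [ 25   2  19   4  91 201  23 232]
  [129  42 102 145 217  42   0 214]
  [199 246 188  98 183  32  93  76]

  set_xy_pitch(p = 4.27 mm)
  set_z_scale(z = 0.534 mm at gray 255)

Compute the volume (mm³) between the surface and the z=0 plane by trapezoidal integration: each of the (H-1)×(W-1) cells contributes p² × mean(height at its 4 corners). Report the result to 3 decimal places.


492.908

height_mm = gray/255 × 0.534; cell vol = 4.27² × mean(4 corners)
unit = 4.27² × 0.534 / (4×255) = 0.00954546 mm³ per gray-sum
row 0: Σ corner-gray over 7 cells = 3843  → 36.6832
row 1: Σ corner-gray over 7 cells = 3407  → 32.5214
row 2: Σ corner-gray over 7 cells = 3897  → 37.1987
row 3: Σ corner-gray over 7 cells = 4320  → 41.2364
row 4: Σ corner-gray over 7 cells = 3442  → 32.8555
row 5: Σ corner-gray over 7 cells = 4011  → 38.2868
row 6: Σ corner-gray over 7 cells = 4135  → 39.4705
row 7: Σ corner-gray over 7 cells = 3255  → 31.0705
row 8: Σ corner-gray over 7 cells = 3878  → 37.0173
row 9: Σ corner-gray over 7 cells = 3826  → 36.5209
row 10: Σ corner-gray over 7 cells = 2777  → 26.5077
row 11: Σ corner-gray over 7 cells = 2672  → 25.5055
row 12: Σ corner-gray over 7 cells = 2405  → 22.9568
row 13: Σ corner-gray over 7 cells = 2376  → 22.6800
row 14: Σ corner-gray over 7 cells = 3394  → 32.3973
Σ rows: total corner-gray = 51638  → 492.9084 mm³


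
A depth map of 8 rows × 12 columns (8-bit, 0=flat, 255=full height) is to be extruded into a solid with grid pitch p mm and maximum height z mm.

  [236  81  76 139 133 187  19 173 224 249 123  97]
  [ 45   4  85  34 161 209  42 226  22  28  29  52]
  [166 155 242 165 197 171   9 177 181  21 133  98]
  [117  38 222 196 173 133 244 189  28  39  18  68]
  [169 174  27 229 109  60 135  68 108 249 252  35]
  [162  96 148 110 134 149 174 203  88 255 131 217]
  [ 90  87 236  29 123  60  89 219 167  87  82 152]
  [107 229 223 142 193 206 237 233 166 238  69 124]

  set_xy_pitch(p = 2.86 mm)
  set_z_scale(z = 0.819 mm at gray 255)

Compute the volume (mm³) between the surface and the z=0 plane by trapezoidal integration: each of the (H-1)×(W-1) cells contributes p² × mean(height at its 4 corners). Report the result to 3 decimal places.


266.532

height_mm = gray/255 × 0.819; cell vol = 2.86² × mean(4 corners)
unit = 2.86² × 0.819 / (4×255) = 0.00656774 mm³ per gray-sum
row 0: Σ corner-gray over 11 cells = 4918  → 32.3001
row 1: Σ corner-gray over 11 cells = 4943  → 32.4643
row 2: Σ corner-gray over 11 cells = 5911  → 38.8219
row 3: Σ corner-gray over 11 cells = 5771  → 37.9024
row 4: Σ corner-gray over 11 cells = 6381  → 41.9087
row 5: Σ corner-gray over 11 cells = 5955  → 39.1109
row 6: Σ corner-gray over 11 cells = 6703  → 44.0235
Σ rows: total corner-gray = 40582  → 266.5319 mm³


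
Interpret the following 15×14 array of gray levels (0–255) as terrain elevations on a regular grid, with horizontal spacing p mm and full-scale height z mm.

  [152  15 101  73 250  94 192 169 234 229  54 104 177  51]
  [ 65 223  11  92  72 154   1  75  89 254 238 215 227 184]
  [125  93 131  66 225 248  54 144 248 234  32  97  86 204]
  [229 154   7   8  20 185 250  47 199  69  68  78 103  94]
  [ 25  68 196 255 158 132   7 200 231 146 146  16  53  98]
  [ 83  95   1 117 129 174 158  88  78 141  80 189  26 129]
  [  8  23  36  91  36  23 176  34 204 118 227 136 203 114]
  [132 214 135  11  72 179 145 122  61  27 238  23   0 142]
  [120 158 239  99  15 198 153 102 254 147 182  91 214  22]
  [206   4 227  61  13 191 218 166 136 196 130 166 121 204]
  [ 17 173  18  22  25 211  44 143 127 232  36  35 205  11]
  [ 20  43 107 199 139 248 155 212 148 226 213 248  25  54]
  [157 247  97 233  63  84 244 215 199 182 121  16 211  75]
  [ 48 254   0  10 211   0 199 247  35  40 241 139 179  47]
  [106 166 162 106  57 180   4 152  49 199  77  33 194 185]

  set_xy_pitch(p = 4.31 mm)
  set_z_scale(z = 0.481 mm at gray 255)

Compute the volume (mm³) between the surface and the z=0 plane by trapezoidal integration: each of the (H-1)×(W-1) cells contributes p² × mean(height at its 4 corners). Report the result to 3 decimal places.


height_mm = gray/255 × 0.481; cell vol = 4.31² × mean(4 corners)
unit = 4.31² × 0.481 / (4×255) = 0.00875991 mm³ per gray-sum
row 0: Σ corner-gray over 13 cells = 7138  → 62.5282
row 1: Σ corner-gray over 13 cells = 7196  → 63.0363
row 2: Σ corner-gray over 13 cells = 6344  → 55.5728
row 3: Σ corner-gray over 13 cells = 6038  → 52.8923
row 4: Σ corner-gray over 13 cells = 6103  → 53.4617
row 5: Σ corner-gray over 13 cells = 5500  → 48.1795
row 6: Σ corner-gray over 13 cells = 5464  → 47.8641
row 7: Σ corner-gray over 13 cells = 6574  → 57.5876
row 8: Σ corner-gray over 13 cells = 7514  → 65.8219
row 9: Σ corner-gray over 13 cells = 6238  → 54.6443
row 10: Σ corner-gray over 13 cells = 6570  → 57.5526
row 11: Σ corner-gray over 13 cells = 8056  → 70.5698
row 12: Σ corner-gray over 13 cells = 7261  → 63.6057
row 13: Σ corner-gray over 13 cells = 6254  → 54.7845
Σ rows: total corner-gray = 92250  → 808.1013 mm³

808.101


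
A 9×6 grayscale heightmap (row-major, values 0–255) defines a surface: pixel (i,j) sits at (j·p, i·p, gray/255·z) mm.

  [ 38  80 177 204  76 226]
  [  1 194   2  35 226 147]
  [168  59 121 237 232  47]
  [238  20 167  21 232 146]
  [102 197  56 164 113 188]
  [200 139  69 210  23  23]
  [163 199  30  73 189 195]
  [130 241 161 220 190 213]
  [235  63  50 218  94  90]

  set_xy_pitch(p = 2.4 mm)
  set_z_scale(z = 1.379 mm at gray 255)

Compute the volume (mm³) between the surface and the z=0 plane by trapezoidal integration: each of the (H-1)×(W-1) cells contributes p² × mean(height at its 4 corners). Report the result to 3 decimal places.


height_mm = gray/255 × 1.379; cell vol = 2.4² × mean(4 corners)
unit = 2.4² × 1.379 / (4×255) = 0.00778729 mm³ per gray-sum
row 0: Σ corner-gray over 5 cells = 2400  → 18.6895
row 1: Σ corner-gray over 5 cells = 2575  → 20.0523
row 2: Σ corner-gray over 5 cells = 2777  → 21.6253
row 3: Σ corner-gray over 5 cells = 2614  → 20.3560
row 4: Σ corner-gray over 5 cells = 2455  → 19.1178
row 5: Σ corner-gray over 5 cells = 2445  → 19.0399
row 6: Σ corner-gray over 5 cells = 3307  → 25.7526
row 7: Σ corner-gray over 5 cells = 3142  → 24.4677
Σ rows: total corner-gray = 21715  → 169.1011 mm³

169.101


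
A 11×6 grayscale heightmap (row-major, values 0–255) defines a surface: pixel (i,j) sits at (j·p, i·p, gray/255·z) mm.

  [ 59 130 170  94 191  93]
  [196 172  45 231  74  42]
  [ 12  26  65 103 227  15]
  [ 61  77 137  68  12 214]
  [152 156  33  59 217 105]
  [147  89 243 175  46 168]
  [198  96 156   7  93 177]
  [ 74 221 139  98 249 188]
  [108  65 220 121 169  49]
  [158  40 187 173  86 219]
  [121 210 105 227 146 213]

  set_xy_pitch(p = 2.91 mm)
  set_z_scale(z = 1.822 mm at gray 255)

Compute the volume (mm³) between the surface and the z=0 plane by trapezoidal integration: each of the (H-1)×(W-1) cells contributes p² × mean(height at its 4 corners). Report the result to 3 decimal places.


379.641

height_mm = gray/255 × 1.822; cell vol = 2.91² × mean(4 corners)
unit = 2.91² × 1.822 / (4×255) = 0.0151264 mm³ per gray-sum
row 0: Σ corner-gray over 5 cells = 2604  → 39.3890
row 1: Σ corner-gray over 5 cells = 2151  → 32.5368
row 2: Σ corner-gray over 5 cells = 1732  → 26.1988
row 3: Σ corner-gray over 5 cells = 2050  → 31.0090
row 4: Σ corner-gray over 5 cells = 2608  → 39.4495
row 5: Σ corner-gray over 5 cells = 2500  → 37.8159
row 6: Σ corner-gray over 5 cells = 2755  → 41.6731
row 7: Σ corner-gray over 5 cells = 2983  → 45.1219
row 8: Σ corner-gray over 5 cells = 2656  → 40.1756
row 9: Σ corner-gray over 5 cells = 3059  → 46.2715
Σ rows: total corner-gray = 25098  → 379.6412 mm³


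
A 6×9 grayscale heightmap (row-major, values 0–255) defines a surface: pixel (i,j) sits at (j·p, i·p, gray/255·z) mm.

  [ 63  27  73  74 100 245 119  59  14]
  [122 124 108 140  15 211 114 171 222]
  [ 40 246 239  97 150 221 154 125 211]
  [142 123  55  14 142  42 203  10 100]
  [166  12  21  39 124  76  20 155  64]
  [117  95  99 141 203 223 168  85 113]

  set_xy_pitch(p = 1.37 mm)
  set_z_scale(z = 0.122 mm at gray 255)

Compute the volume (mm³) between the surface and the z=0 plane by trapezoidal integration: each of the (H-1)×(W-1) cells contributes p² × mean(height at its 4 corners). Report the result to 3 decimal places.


4.146

height_mm = gray/255 × 0.122; cell vol = 1.37² × mean(4 corners)
unit = 1.37² × 0.122 / (4×255) = 0.000224492 mm³ per gray-sum
row 0: Σ corner-gray over 8 cells = 3581  → 0.8039
row 1: Σ corner-gray over 8 cells = 4825  → 1.0832
row 2: Σ corner-gray over 8 cells = 4135  → 0.9283
row 3: Σ corner-gray over 8 cells = 2544  → 0.5711
row 4: Σ corner-gray over 8 cells = 3382  → 0.7592
Σ rows: total corner-gray = 18467  → 4.1457 mm³


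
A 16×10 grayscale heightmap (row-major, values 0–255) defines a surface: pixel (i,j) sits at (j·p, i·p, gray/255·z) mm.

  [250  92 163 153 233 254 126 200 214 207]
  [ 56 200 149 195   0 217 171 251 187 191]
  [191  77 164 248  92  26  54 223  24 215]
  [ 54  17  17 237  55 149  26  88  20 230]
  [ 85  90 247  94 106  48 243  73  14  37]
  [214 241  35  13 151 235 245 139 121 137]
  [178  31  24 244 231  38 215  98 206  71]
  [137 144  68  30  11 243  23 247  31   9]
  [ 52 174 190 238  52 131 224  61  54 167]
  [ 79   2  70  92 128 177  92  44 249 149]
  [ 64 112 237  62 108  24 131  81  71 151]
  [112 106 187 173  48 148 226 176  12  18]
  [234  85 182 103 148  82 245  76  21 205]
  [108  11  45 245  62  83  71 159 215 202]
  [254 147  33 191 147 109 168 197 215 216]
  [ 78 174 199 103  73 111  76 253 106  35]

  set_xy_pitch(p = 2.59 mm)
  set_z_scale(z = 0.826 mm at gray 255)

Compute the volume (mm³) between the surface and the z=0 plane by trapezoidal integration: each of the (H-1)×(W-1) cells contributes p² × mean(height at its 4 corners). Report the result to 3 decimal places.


height_mm = gray/255 × 0.826; cell vol = 2.59² × mean(4 corners)
unit = 2.59² × 0.826 / (4×255) = 0.00543225 mm³ per gray-sum
row 0: Σ corner-gray over 9 cells = 6314  → 34.2992
row 1: Σ corner-gray over 9 cells = 5209  → 28.2966
row 2: Σ corner-gray over 9 cells = 3724  → 20.2297
row 3: Σ corner-gray over 9 cells = 3454  → 18.7630
row 4: Σ corner-gray over 9 cells = 4663  → 25.3306
row 5: Σ corner-gray over 9 cells = 5134  → 27.8891
row 6: Σ corner-gray over 9 cells = 4163  → 22.6144
row 7: Σ corner-gray over 9 cells = 4207  → 22.8535
row 8: Σ corner-gray over 9 cells = 4403  → 23.9182
row 9: Σ corner-gray over 9 cells = 3803  → 20.6588
row 10: Σ corner-gray over 9 cells = 4149  → 22.5384
row 11: Σ corner-gray over 9 cells = 4605  → 25.0155
row 12: Σ corner-gray over 9 cells = 4415  → 23.9834
row 13: Σ corner-gray over 9 cells = 4976  → 27.0309
row 14: Σ corner-gray over 9 cells = 5187  → 28.1771
Σ rows: total corner-gray = 68406  → 371.5982 mm³

371.598


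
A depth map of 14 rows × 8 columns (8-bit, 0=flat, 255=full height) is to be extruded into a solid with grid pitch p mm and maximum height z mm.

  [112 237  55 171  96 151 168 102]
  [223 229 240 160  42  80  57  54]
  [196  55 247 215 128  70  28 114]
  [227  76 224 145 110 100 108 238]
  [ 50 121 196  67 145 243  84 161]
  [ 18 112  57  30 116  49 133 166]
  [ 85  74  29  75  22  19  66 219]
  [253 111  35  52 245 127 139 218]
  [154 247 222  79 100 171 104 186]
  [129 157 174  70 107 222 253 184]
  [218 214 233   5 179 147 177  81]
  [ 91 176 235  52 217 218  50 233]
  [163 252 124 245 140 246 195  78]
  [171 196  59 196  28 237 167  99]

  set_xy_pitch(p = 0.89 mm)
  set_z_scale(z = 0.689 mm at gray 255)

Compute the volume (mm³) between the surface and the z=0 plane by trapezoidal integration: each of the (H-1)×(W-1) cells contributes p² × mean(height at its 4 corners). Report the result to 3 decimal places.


height_mm = gray/255 × 0.689; cell vol = 0.89² × mean(4 corners)
unit = 0.89² × 0.689 / (4×255) = 0.000535056 mm³ per gray-sum
row 0: Σ corner-gray over 7 cells = 3863  → 2.0669
row 1: Σ corner-gray over 7 cells = 3689  → 1.9738
row 2: Σ corner-gray over 7 cells = 3787  → 2.0263
row 3: Σ corner-gray over 7 cells = 3914  → 2.0942
row 4: Σ corner-gray over 7 cells = 3101  → 1.6592
row 5: Σ corner-gray over 7 cells = 2052  → 1.0979
row 6: Σ corner-gray over 7 cells = 2763  → 1.4784
row 7: Σ corner-gray over 7 cells = 4075  → 2.1804
row 8: Σ corner-gray over 7 cells = 4465  → 2.3890
row 9: Σ corner-gray over 7 cells = 4488  → 2.4013
row 10: Σ corner-gray over 7 cells = 4429  → 2.3698
row 11: Σ corner-gray over 7 cells = 4865  → 2.6030
row 12: Σ corner-gray over 7 cells = 4681  → 2.5046
Σ rows: total corner-gray = 50172  → 26.8448 mm³

26.845


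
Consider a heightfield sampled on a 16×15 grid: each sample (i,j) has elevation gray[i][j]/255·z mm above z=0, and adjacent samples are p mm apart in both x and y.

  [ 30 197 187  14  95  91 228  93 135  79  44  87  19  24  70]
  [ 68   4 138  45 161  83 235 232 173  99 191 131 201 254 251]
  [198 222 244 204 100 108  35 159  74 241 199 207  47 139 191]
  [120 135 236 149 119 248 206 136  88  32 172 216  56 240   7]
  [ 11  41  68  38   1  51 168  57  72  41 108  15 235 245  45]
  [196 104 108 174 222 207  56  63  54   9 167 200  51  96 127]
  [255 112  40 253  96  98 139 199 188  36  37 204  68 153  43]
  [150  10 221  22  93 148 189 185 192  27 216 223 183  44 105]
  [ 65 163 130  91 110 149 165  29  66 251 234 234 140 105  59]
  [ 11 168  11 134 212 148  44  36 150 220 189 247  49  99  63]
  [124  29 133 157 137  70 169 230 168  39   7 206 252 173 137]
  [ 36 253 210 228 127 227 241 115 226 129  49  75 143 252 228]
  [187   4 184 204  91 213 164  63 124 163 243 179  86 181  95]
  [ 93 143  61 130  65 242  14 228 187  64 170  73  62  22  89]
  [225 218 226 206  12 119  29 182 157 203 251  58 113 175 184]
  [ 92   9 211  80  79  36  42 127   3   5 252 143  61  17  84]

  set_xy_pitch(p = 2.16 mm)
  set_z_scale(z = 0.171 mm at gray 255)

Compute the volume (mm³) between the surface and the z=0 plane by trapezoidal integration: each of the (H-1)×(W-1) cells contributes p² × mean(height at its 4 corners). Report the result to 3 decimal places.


height_mm = gray/255 × 0.171; cell vol = 2.16² × mean(4 corners)
unit = 2.16² × 0.171 / (4×255) = 0.000782174 mm³ per gray-sum
row 0: Σ corner-gray over 14 cells = 6899  → 5.3962
row 1: Σ corner-gray over 14 cells = 8560  → 6.6954
row 2: Σ corner-gray over 14 cells = 8540  → 6.6798
row 3: Σ corner-gray over 14 cells = 6529  → 5.1068
row 4: Σ corner-gray over 14 cells = 5681  → 4.4435
row 5: Σ corner-gray over 14 cells = 6889  → 5.3884
row 6: Σ corner-gray over 14 cells = 7305  → 5.7138
row 7: Σ corner-gray over 14 cells = 7619  → 5.9594
row 8: Σ corner-gray over 14 cells = 7346  → 5.7459
row 9: Σ corner-gray over 14 cells = 7289  → 5.7013
row 10: Σ corner-gray over 14 cells = 8615  → 6.7384
row 11: Σ corner-gray over 14 cells = 8894  → 6.9567
row 12: Σ corner-gray over 14 cells = 7184  → 5.6191
row 13: Σ corner-gray over 14 cells = 7411  → 5.7967
row 14: Σ corner-gray over 14 cells = 6613  → 5.1725
Σ rows: total corner-gray = 111374  → 87.1139 mm³

87.114


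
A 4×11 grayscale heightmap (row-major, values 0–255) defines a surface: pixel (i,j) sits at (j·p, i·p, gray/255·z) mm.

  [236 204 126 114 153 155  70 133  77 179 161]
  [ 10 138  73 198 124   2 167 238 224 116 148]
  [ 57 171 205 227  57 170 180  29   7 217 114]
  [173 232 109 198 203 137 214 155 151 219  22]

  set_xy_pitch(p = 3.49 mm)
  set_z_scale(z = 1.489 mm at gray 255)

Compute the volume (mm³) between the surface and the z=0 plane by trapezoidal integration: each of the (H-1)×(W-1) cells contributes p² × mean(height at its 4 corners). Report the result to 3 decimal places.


height_mm = gray/255 × 1.489; cell vol = 3.49² × mean(4 corners)
unit = 3.49² × 1.489 / (4×255) = 0.0177806 mm³ per gray-sum
row 0: Σ corner-gray over 10 cells = 5537  → 98.4509
row 1: Σ corner-gray over 10 cells = 5415  → 96.2817
row 2: Σ corner-gray over 10 cells = 6128  → 108.9593
Σ rows: total corner-gray = 17080  → 303.6919 mm³

303.692


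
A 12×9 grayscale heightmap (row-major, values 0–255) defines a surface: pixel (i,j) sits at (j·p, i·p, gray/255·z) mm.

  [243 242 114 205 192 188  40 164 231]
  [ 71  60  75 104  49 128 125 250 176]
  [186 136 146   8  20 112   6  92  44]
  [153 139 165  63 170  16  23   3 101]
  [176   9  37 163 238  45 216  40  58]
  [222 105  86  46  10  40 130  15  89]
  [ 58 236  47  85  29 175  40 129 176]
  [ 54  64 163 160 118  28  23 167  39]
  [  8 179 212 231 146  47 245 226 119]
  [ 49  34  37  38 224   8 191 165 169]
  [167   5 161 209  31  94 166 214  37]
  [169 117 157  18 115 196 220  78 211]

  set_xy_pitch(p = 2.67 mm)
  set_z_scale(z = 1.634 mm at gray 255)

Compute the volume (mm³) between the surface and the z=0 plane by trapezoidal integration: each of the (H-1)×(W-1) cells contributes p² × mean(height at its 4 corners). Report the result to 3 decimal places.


height_mm = gray/255 × 1.634; cell vol = 2.67² × mean(4 corners)
unit = 2.67² × 1.634 / (4×255) = 0.0114202 mm³ per gray-sum
row 0: Σ corner-gray over 8 cells = 4593  → 52.4531
row 1: Σ corner-gray over 8 cells = 3099  → 35.3913
row 2: Σ corner-gray over 8 cells = 2682  → 30.6290
row 3: Σ corner-gray over 8 cells = 3142  → 35.8823
row 4: Σ corner-gray over 8 cells = 2905  → 33.1757
row 5: Σ corner-gray over 8 cells = 2891  → 33.0159
row 6: Σ corner-gray over 8 cells = 3255  → 37.1728
row 7: Σ corner-gray over 8 cells = 4238  → 48.3989
row 8: Σ corner-gray over 8 cells = 4311  → 49.2326
row 9: Σ corner-gray over 8 cells = 3576  → 40.8387
row 10: Σ corner-gray over 8 cells = 4146  → 47.3482
Σ rows: total corner-gray = 38838  → 443.5384 mm³

443.538


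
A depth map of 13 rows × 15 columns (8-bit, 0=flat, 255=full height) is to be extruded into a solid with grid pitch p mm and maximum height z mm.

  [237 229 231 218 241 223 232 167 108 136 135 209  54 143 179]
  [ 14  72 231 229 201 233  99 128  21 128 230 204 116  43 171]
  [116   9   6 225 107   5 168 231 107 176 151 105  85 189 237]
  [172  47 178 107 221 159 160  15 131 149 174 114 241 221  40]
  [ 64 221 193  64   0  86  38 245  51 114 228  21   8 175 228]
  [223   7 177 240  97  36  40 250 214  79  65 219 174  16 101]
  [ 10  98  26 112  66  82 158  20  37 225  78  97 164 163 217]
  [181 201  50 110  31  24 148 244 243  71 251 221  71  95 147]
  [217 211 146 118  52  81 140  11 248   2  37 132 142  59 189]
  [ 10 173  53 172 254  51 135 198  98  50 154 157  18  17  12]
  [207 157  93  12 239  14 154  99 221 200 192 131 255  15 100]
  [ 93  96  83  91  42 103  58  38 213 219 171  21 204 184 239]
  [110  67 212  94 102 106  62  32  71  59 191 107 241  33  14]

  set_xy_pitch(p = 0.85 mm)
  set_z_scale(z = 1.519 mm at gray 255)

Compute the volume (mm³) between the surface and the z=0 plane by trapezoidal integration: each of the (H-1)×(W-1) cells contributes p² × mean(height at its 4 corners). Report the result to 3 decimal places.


height_mm = gray/255 × 1.519; cell vol = 0.85² × mean(4 corners)
unit = 0.85² × 1.519 / (4×255) = 0.00107596 mm³ per gray-sum
row 0: Σ corner-gray over 14 cells = 9123  → 9.8160
row 1: Σ corner-gray over 14 cells = 7536  → 8.1084
row 2: Σ corner-gray over 14 cells = 7527  → 8.0987
row 3: Σ corner-gray over 14 cells = 7226  → 7.7749
row 4: Σ corner-gray over 14 cells = 6732  → 7.2434
row 5: Σ corner-gray over 14 cells = 6431  → 6.9195
row 6: Σ corner-gray over 14 cells = 6727  → 7.2380
row 7: Σ corner-gray over 14 cells = 7012  → 7.5446
row 8: Σ corner-gray over 14 cells = 6246  → 6.7204
row 9: Σ corner-gray over 14 cells = 6953  → 7.4811
row 10: Σ corner-gray over 14 cells = 7249  → 7.7996
row 11: Σ corner-gray over 14 cells = 6256  → 6.7312
Σ rows: total corner-gray = 85018  → 91.4758 mm³

91.476


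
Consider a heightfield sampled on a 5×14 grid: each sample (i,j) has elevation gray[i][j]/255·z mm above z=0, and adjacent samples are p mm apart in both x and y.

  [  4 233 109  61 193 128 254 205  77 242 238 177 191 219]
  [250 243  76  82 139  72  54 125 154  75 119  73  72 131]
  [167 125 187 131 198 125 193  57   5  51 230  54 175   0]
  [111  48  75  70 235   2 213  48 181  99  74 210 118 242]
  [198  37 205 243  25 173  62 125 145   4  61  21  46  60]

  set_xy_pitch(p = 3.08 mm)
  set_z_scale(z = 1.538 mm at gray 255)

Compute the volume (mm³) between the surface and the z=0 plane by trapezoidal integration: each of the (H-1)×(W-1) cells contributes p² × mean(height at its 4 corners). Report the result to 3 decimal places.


height_mm = gray/255 × 1.538; cell vol = 3.08² × mean(4 corners)
unit = 3.08² × 1.538 / (4×255) = 0.014304 mm³ per gray-sum
row 0: Σ corner-gray over 13 cells = 7388  → 105.6780
row 1: Σ corner-gray over 13 cells = 6178  → 88.3701
row 2: Σ corner-gray over 13 cells = 6328  → 90.5157
row 3: Σ corner-gray over 13 cells = 5651  → 80.8319
Σ rows: total corner-gray = 25545  → 365.3958 mm³

365.396


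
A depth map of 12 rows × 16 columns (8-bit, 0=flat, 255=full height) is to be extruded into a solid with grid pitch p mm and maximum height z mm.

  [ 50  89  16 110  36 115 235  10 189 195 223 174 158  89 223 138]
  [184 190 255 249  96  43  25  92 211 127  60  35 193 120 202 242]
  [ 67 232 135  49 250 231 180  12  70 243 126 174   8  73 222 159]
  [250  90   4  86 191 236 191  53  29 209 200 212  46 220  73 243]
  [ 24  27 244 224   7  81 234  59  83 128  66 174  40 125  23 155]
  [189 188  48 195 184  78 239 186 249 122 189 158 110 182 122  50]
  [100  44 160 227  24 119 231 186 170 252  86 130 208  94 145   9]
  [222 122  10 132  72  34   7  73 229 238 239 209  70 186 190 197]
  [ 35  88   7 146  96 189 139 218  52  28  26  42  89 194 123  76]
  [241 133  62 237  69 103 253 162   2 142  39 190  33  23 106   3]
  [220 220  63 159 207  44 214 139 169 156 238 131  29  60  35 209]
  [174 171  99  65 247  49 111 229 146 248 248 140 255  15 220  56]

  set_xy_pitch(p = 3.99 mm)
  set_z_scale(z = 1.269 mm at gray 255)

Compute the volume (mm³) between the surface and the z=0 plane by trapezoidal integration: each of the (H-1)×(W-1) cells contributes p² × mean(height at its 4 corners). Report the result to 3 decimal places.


1730.650

height_mm = gray/255 × 1.269; cell vol = 3.99² × mean(4 corners)
unit = 3.99² × 1.269 / (4×255) = 0.0198065 mm³ per gray-sum
row 0: Σ corner-gray over 15 cells = 8134  → 161.1059
row 1: Σ corner-gray over 15 cells = 8458  → 167.5232
row 2: Σ corner-gray over 15 cells = 8409  → 166.5527
row 3: Σ corner-gray over 15 cells = 7382  → 146.2114
row 4: Σ corner-gray over 15 cells = 7948  → 157.4219
row 5: Σ corner-gray over 15 cells = 9000  → 178.2583
row 6: Σ corner-gray over 15 cells = 8302  → 164.4334
row 7: Σ corner-gray over 15 cells = 7026  → 139.1603
row 8: Σ corner-gray over 15 cells = 6337  → 125.5136
row 9: Σ corner-gray over 15 cells = 7509  → 148.7268
row 10: Σ corner-gray over 15 cells = 8873  → 175.7429
Σ rows: total corner-gray = 87378  → 1730.6504 mm³


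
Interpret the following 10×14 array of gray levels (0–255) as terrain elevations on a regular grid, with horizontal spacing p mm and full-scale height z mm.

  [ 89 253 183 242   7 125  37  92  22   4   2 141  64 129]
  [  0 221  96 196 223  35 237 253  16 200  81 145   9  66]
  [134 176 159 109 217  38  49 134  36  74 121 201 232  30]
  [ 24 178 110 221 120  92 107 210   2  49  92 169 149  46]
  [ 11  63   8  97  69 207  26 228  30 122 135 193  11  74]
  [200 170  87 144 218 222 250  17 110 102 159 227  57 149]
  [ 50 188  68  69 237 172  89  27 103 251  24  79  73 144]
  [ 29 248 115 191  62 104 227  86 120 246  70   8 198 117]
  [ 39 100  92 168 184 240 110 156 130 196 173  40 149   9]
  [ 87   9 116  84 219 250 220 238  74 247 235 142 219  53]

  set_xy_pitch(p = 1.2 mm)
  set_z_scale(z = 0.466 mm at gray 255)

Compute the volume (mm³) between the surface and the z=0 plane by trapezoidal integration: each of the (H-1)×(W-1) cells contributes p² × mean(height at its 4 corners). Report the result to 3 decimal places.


38.855

height_mm = gray/255 × 0.466; cell vol = 1.2² × mean(4 corners)
unit = 1.2² × 0.466 / (4×255) = 0.000657882 mm³ per gray-sum
row 0: Σ corner-gray over 13 cells = 6052  → 3.9815
row 1: Σ corner-gray over 13 cells = 6746  → 4.4381
row 2: Σ corner-gray over 13 cells = 6324  → 4.1604
row 3: Σ corner-gray over 13 cells = 5531  → 3.6387
row 4: Σ corner-gray over 13 cells = 6338  → 4.1697
row 5: Σ corner-gray over 13 cells = 6829  → 4.4927
row 6: Σ corner-gray over 13 cells = 6450  → 4.2433
row 7: Σ corner-gray over 13 cells = 7020  → 4.6183
row 8: Σ corner-gray over 13 cells = 7770  → 5.1117
Σ rows: total corner-gray = 59060  → 38.8545 mm³


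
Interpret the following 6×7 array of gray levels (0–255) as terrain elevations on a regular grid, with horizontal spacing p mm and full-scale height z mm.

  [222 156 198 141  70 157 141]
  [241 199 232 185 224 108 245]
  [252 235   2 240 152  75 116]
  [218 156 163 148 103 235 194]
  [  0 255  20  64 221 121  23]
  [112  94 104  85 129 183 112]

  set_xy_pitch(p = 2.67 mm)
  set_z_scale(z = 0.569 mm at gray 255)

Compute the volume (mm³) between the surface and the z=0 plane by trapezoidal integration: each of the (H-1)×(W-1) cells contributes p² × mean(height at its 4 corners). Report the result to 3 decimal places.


height_mm = gray/255 × 0.569; cell vol = 2.67² × mean(4 corners)
unit = 2.67² × 0.569 / (4×255) = 0.00397681 mm³ per gray-sum
row 0: Σ corner-gray over 6 cells = 4189  → 16.6588
row 1: Σ corner-gray over 6 cells = 4158  → 16.5356
row 2: Σ corner-gray over 6 cells = 3798  → 15.1039
row 3: Σ corner-gray over 6 cells = 3407  → 13.5490
row 4: Σ corner-gray over 6 cells = 2799  → 11.1311
Σ rows: total corner-gray = 18351  → 72.9784 mm³

72.978


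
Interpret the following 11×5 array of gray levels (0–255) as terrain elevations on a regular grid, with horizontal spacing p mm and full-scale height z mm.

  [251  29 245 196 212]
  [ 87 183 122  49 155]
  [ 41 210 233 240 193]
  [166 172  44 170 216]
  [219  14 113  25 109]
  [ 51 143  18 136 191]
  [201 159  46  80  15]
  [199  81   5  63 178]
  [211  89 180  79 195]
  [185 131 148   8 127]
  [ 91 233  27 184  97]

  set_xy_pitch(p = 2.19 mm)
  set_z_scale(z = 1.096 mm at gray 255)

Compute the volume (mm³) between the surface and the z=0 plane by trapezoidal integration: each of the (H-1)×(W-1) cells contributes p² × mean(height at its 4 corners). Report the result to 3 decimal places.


101.631

height_mm = gray/255 × 1.096; cell vol = 2.19² × mean(4 corners)
unit = 2.19² × 1.096 / (4×255) = 0.00515346 mm³ per gray-sum
row 0: Σ corner-gray over 4 cells = 2353  → 12.1261
row 1: Σ corner-gray over 4 cells = 2550  → 13.1413
row 2: Σ corner-gray over 4 cells = 2754  → 14.1926
row 3: Σ corner-gray over 4 cells = 1786  → 9.2041
row 4: Σ corner-gray over 4 cells = 1468  → 7.5653
row 5: Σ corner-gray over 4 cells = 1622  → 8.3589
row 6: Σ corner-gray over 4 cells = 1461  → 7.5292
row 7: Σ corner-gray over 4 cells = 1777  → 9.1577
row 8: Σ corner-gray over 4 cells = 1988  → 10.2451
row 9: Σ corner-gray over 4 cells = 1962  → 10.1111
Σ rows: total corner-gray = 19721  → 101.6313 mm³


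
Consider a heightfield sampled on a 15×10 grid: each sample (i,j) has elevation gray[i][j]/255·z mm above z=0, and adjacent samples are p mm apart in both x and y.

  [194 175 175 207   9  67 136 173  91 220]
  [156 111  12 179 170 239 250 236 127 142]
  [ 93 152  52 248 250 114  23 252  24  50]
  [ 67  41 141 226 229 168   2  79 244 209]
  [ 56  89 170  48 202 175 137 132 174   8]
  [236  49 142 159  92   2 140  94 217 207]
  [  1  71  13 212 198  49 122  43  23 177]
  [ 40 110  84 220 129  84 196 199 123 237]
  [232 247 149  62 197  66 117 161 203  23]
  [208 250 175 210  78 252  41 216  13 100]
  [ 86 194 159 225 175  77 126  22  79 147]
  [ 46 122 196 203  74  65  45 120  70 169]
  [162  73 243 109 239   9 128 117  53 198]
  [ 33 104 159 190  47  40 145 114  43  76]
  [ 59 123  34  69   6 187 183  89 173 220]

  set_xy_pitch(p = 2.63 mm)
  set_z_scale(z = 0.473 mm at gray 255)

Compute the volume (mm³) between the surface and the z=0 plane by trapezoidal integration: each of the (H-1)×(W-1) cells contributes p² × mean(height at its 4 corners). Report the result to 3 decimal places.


height_mm = gray/255 × 0.473; cell vol = 2.63² × mean(4 corners)
unit = 2.63² × 0.473 / (4×255) = 0.00320754 mm³ per gray-sum
row 0: Σ corner-gray over 9 cells = 5426  → 17.4041
row 1: Σ corner-gray over 9 cells = 5319  → 17.0609
row 2: Σ corner-gray over 9 cells = 4909  → 15.7458
row 3: Σ corner-gray over 9 cells = 4854  → 15.5694
row 4: Σ corner-gray over 9 cells = 4551  → 14.5975
row 5: Σ corner-gray over 9 cells = 3873  → 12.4228
row 6: Σ corner-gray over 9 cells = 4207  → 13.4941
row 7: Σ corner-gray over 9 cells = 5226  → 16.7626
row 8: Σ corner-gray over 9 cells = 5437  → 17.4394
row 9: Σ corner-gray over 9 cells = 5125  → 16.4387
row 10: Σ corner-gray over 9 cells = 4352  → 13.9592
row 11: Σ corner-gray over 9 cells = 4307  → 13.8149
row 12: Σ corner-gray over 9 cells = 4095  → 13.1349
row 13: Σ corner-gray over 9 cells = 3800  → 12.1887
Σ rows: total corner-gray = 65481  → 210.0331 mm³

210.033


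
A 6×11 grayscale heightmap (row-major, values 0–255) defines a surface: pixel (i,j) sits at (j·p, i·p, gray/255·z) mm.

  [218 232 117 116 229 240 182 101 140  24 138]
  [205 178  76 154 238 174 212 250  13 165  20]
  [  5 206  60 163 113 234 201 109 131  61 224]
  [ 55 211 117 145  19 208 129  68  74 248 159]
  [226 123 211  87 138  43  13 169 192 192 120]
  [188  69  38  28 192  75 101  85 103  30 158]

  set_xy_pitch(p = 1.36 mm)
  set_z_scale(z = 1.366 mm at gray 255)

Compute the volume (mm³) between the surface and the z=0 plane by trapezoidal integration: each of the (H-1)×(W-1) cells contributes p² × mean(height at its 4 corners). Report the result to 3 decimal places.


height_mm = gray/255 × 1.366; cell vol = 1.36² × mean(4 corners)
unit = 1.36² × 1.366 / (4×255) = 0.00247701 mm³ per gray-sum
row 0: Σ corner-gray over 10 cells = 6263  → 15.5135
row 1: Σ corner-gray over 10 cells = 5930  → 14.6887
row 2: Σ corner-gray over 10 cells = 5437  → 13.4675
row 3: Σ corner-gray over 10 cells = 5334  → 13.2124
row 4: Σ corner-gray over 10 cells = 4470  → 11.0722
Σ rows: total corner-gray = 27434  → 67.9544 mm³

67.954


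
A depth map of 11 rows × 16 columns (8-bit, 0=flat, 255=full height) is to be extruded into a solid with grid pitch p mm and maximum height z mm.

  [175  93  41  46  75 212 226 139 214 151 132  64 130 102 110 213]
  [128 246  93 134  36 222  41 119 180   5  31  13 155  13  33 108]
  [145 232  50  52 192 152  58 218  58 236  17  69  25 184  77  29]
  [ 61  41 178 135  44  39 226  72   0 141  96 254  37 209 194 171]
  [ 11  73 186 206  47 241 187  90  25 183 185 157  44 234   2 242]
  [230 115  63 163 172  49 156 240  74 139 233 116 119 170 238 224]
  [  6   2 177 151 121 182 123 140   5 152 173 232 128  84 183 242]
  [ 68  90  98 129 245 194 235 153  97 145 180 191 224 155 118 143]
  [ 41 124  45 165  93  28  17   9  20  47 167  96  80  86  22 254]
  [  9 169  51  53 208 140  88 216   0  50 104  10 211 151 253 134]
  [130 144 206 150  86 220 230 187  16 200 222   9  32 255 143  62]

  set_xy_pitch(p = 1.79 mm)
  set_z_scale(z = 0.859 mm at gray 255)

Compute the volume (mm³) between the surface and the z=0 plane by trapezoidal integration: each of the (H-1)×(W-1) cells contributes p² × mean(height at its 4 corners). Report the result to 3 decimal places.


199.781

height_mm = gray/255 × 0.859; cell vol = 1.79² × mean(4 corners)
unit = 1.79² × 0.859 / (4×255) = 0.00269835 mm³ per gray-sum
row 0: Σ corner-gray over 15 cells = 6736  → 18.1761
row 1: Σ corner-gray over 15 cells = 6292  → 16.9780
row 2: Σ corner-gray over 15 cells = 6978  → 18.8291
row 3: Σ corner-gray over 15 cells = 7537  → 20.3375
row 4: Σ corner-gray over 15 cells = 8521  → 22.9927
row 5: Σ corner-gray over 15 cells = 8502  → 22.9414
row 6: Σ corner-gray over 15 cells = 8673  → 23.4028
row 7: Σ corner-gray over 15 cells = 7012  → 18.9209
row 8: Σ corner-gray over 15 cells = 5844  → 15.7692
row 9: Σ corner-gray over 15 cells = 7943  → 21.4330
Σ rows: total corner-gray = 74038  → 199.7808 mm³
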